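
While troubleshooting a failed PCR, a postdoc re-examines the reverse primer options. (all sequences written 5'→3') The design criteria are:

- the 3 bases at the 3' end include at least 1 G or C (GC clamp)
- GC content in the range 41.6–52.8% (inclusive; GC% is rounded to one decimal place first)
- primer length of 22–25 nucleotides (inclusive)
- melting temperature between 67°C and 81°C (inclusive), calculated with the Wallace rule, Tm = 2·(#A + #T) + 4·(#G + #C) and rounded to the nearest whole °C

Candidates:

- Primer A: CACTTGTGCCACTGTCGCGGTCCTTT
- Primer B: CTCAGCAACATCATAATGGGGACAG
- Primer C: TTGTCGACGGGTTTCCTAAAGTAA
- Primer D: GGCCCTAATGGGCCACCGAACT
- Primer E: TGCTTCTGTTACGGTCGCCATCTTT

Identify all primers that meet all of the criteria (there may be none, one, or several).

Primer A (26 nt, A=2 T=9 G=6 C=9): 3' end TTT has 0 G/C, need ≥1 ✗; GC 15/26 = 57.7%, outside 41.6–52.8% ✗; length 26, outside 22–25 ✗; Tm = 2·11 + 4·15 = 82°C, outside 67–81°C ✗ — fails.
Primer B (25 nt, A=9 T=4 G=6 C=6): 3' end CAG has 2 G/C ✓; GC 12/25 = 48.0% ✓; length 25 ✓; Tm = 2·13 + 4·12 = 74°C ✓ — passes.
Primer C (24 nt, A=6 T=8 G=6 C=4): 3' end TAA has 0 G/C, need ≥1 ✗; GC 10/24 = 41.7% ✓; length 24 ✓; Tm = 2·14 + 4·10 = 68°C ✓ — fails.
Primer D (22 nt, A=5 T=3 G=6 C=8): 3' end ACT has 1 G/C ✓; GC 14/22 = 63.6%, outside 41.6–52.8% ✗; length 22 ✓; Tm = 2·8 + 4·14 = 72°C ✓ — fails.
Primer E (25 nt, A=2 T=11 G=5 C=7): 3' end TTT has 0 G/C, need ≥1 ✗; GC 12/25 = 48.0% ✓; length 25 ✓; Tm = 2·13 + 4·12 = 74°C ✓ — fails.

Primer B only.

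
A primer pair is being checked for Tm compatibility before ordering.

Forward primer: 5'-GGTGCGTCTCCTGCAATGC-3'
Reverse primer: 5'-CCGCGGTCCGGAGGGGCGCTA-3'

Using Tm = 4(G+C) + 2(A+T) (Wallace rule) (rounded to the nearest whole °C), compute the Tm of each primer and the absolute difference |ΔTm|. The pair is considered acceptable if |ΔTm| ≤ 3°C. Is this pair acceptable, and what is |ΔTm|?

|ΔTm| = 14°C; the pair is not acceptable.

Forward: A=2 T=5 G=6 C=6 → Tm = 2·7 + 4·12 = 62°C.
Reverse: A=2 T=2 G=10 C=7 → Tm = 2·4 + 4·17 = 76°C.
|ΔTm| = |62 − 76| = 14°C, > 3°C.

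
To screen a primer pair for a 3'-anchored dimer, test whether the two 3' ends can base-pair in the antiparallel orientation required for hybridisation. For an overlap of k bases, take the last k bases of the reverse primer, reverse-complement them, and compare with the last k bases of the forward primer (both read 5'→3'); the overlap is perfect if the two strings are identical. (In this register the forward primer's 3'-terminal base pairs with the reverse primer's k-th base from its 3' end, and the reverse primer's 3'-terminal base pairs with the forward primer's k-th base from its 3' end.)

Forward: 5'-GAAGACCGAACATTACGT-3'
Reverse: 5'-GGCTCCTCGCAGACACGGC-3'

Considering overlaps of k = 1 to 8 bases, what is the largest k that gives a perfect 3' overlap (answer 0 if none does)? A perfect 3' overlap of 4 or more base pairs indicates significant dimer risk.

Last 8 bases (5'→3') — forward …CATTACGT, reverse …GACACGGC.
Reverse complement of the reverse primer's last 8 bases: GCCGTGTC; its first k bases are the reverse complement of the reverse primer's last k bases, so a perfect k-base overlap needs the forward primer's last k bases to equal them.
Comparing (forward last k vs required): k=1: T vs G ✗; k=2: GT vs GC ✗; k=3: CGT vs GCC ✗; k=4: ACGT vs GCCG ✗; k=5: TACGT vs GCCGT ✗; k=6: TTACGT vs GCCGTG ✗; k=7: ATTACGT vs GCCGTGT ✗; k=8: CATTACGT vs GCCGTGTC ✗.
No overlap length from 1 to 8 is perfect, so the longest perfect 3' overlap is 0.

Longest perfect overlap: 0 complementary base pairs; below the dimer-risk threshold (threshold 4).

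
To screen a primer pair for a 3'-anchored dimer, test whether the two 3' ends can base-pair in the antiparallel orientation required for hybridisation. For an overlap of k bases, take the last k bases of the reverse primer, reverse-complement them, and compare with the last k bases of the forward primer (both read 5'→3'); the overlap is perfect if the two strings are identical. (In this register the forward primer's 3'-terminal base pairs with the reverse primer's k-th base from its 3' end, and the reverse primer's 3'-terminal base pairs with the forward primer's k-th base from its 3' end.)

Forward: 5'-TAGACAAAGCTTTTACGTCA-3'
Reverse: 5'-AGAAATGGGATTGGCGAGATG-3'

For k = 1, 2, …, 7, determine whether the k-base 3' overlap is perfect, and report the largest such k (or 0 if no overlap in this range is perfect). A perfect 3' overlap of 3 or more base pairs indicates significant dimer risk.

Last 7 bases (5'→3') — forward …TACGTCA, reverse …CGAGATG.
Reverse complement of the reverse primer's last 7 bases: CATCTCG; its first k bases are the reverse complement of the reverse primer's last k bases, so a perfect k-base overlap needs the forward primer's last k bases to equal them.
Comparing (forward last k vs required): k=1: A vs C ✗; k=2: CA vs CA ✓; k=3: TCA vs CAT ✗; k=4: GTCA vs CATC ✗; k=5: CGTCA vs CATCT ✗; k=6: ACGTCA vs CATCTC ✗; k=7: TACGTCA vs CATCTCG ✗.
Only k = 2 is perfect, so the longest perfect 3' overlap is 2.

Longest perfect overlap: 2 complementary base pairs; below the dimer-risk threshold (threshold 3).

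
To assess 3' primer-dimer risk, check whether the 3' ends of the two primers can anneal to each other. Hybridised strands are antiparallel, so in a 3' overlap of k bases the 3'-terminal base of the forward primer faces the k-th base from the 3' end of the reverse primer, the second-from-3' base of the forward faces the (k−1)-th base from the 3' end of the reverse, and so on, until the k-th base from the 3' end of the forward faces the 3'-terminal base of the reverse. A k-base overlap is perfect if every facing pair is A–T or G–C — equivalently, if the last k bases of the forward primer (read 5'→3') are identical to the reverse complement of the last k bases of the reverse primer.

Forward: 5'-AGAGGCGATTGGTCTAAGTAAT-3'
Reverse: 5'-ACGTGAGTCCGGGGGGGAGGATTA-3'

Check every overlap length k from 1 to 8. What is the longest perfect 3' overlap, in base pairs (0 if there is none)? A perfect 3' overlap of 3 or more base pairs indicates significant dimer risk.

Longest perfect overlap: 4 complementary base pairs; significant dimer risk (threshold 3).

Last 8 bases (5'→3') — forward …TAAGTAAT, reverse …GAGGATTA.
Reverse complement of the reverse primer's last 8 bases: TAATCCTC; its first k bases are the reverse complement of the reverse primer's last k bases, so a perfect k-base overlap needs the forward primer's last k bases to equal them.
Comparing (forward last k vs required): k=1: T vs T ✓; k=2: AT vs TA ✗; k=3: AAT vs TAA ✗; k=4: TAAT vs TAAT ✓; k=5: GTAAT vs TAATC ✗; k=6: AGTAAT vs TAATCC ✗; k=7: AAGTAAT vs TAATCCT ✗; k=8: TAAGTAAT vs TAATCCTC ✗.
Perfect overlaps at k = 1, 4; the largest is 4.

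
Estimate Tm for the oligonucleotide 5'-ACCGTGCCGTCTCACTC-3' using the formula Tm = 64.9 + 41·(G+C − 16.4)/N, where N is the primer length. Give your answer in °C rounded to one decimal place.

Base counts: A=2, T=4, G=3, C=8; G+C = 11, N = 17.
Tm = 64.9 + 41·(11 − 16.4)/17 = 64.9 + -221.40/17 = 51.9°C.

51.9°C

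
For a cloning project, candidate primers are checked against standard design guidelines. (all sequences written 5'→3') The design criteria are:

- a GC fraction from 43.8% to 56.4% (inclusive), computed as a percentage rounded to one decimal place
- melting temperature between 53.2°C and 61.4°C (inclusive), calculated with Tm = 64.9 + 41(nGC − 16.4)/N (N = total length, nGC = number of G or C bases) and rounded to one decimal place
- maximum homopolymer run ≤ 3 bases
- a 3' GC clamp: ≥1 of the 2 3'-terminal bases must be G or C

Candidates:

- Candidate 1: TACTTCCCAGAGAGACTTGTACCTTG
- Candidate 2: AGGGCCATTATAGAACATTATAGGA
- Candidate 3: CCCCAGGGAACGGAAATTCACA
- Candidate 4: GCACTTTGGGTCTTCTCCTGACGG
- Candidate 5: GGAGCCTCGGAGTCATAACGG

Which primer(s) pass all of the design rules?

Candidate 1 (26 nt, A=6 T=8 G=5 C=7): GC 12/26 = 46.2% ✓; Tm = 64.9 + 41·(12 − 16.4)/26 = 58.0°C ✓; longest run = 3 ✓; 3' end TG has 1 G/C ✓ — passes.
Candidate 2 (25 nt, A=10 T=6 G=6 C=3): GC 9/25 = 36.0%, outside 43.8–56.4% ✗; Tm = 64.9 + 41·(9 − 16.4)/25 = 52.8°C, outside 53.2–61.4°C ✗; longest run = 3 ✓; 3' end GA has 1 G/C ✓ — fails.
Candidate 3 (22 nt, A=8 T=2 G=5 C=7): GC 12/22 = 54.5% ✓; Tm = 64.9 + 41·(12 − 16.4)/22 = 56.7°C ✓; longest run = 4, exceeds 3 ✗; 3' end CA has 1 G/C ✓ — fails.
Candidate 4 (24 nt, A=2 T=8 G=7 C=7): GC 14/24 = 58.3%, outside 43.8–56.4% ✗; Tm = 64.9 + 41·(14 − 16.4)/24 = 60.8°C ✓; longest run = 3 ✓; 3' end GG has 2 G/C ✓ — fails.
Candidate 5 (21 nt, A=5 T=3 G=8 C=5): GC 13/21 = 61.9%, outside 43.8–56.4% ✗; Tm = 64.9 + 41·(13 − 16.4)/21 = 58.3°C ✓; longest run = 2 ✓; 3' end GG has 2 G/C ✓ — fails.

Candidate 1 only.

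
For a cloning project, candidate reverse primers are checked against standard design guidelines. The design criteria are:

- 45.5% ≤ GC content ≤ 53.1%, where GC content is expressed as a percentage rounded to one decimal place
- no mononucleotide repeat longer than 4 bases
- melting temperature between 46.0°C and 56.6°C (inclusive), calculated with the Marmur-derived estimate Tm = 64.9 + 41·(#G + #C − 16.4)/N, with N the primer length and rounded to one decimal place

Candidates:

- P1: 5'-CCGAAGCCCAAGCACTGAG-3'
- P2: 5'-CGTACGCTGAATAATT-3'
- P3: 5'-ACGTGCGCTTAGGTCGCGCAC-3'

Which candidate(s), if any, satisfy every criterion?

None of the candidates satisfy all criteria.

P1 (19 nt, A=6 T=1 G=5 C=7): GC 12/19 = 63.2%, outside 45.5–53.1% ✗; longest run = 3 ✓; Tm = 64.9 + 41·(12 − 16.4)/19 = 55.4°C ✓ — fails.
P2 (16 nt, A=5 T=5 G=3 C=3): GC 6/16 = 37.5%, outside 45.5–53.1% ✗; longest run = 2 ✓; Tm = 64.9 + 41·(6 − 16.4)/16 = 38.3°C, outside 46.0–56.6°C ✗ — fails.
P3 (21 nt, A=3 T=4 G=7 C=7): GC 14/21 = 66.7%, outside 45.5–53.1% ✗; longest run = 2 ✓; Tm = 64.9 + 41·(14 − 16.4)/21 = 60.2°C, outside 46.0–56.6°C ✗ — fails.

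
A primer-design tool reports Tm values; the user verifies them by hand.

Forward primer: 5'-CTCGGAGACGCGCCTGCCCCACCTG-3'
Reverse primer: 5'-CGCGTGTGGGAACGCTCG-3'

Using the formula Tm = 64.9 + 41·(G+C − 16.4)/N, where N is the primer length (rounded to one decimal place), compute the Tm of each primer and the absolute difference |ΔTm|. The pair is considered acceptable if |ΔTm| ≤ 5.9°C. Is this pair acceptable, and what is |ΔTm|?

Forward: G+C = 19, N = 25 → Tm = 64.9 + 41·(19 − 16.4)/25 = 69.2°C.
Reverse: G+C = 13, N = 18 → Tm = 64.9 + 41·(13 − 16.4)/18 = 57.2°C.
|ΔTm| = |69.2 − 57.2| = 12.0°C, > 5.9°C.

|ΔTm| = 12.0°C; the pair is not acceptable.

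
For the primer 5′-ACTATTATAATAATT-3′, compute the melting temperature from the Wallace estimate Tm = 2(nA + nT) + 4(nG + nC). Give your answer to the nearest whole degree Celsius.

32°C

Base counts: A=7, T=7, G=0, C=1 (length 15).
Tm = 2·(7+7) + 4·(0+1) = 2·14 + 4·1 = 28 + 4 = 32°C.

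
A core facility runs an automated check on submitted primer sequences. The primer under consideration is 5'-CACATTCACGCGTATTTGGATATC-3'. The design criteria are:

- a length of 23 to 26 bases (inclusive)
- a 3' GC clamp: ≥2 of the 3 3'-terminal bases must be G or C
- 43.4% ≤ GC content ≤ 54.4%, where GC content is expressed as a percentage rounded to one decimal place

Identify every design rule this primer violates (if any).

Fails: GC clamp, GC content.

Base counts: A=6, T=8, G=4, C=6 (length 24).
length: length 24 ✓
GC clamp: 3' end ATC has 1 G/C, need ≥2 ✗
GC content: GC 10/24 = 41.7%, outside 43.4–54.4% ✗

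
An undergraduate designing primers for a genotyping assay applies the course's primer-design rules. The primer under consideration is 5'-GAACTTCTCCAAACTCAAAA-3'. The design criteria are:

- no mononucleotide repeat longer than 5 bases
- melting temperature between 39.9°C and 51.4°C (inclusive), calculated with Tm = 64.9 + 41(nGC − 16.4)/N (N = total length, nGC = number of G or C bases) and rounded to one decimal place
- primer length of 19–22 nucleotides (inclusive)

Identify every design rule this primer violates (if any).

Meets all criteria.

Base counts: A=9, T=4, G=1, C=6 (length 20).
homopolymer run: longest run = 4 ✓
Tm: Tm = 64.9 + 41·(7 − 16.4)/20 = 45.6°C ✓
length: length 20 ✓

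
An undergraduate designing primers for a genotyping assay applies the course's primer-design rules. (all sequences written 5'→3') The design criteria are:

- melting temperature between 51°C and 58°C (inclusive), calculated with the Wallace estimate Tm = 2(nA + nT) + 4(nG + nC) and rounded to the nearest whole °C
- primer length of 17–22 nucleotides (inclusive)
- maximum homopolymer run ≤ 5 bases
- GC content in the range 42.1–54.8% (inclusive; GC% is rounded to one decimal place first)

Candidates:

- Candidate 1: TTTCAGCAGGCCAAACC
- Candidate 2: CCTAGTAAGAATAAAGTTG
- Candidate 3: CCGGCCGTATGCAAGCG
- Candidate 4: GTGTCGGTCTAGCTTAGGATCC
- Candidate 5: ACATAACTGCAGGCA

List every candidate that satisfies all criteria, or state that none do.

Candidate 1 (17 nt, A=5 T=3 G=3 C=6): Tm = 2·8 + 4·9 = 52°C ✓; length 17 ✓; longest run = 3 ✓; GC 9/17 = 52.9% ✓ — passes.
Candidate 2 (19 nt, A=8 T=5 G=4 C=2): Tm = 2·13 + 4·6 = 50°C, outside 51–58°C ✗; length 19 ✓; longest run = 3 ✓; GC 6/19 = 31.6%, outside 42.1–54.8% ✗ — fails.
Candidate 3 (17 nt, A=3 T=2 G=6 C=6): Tm = 2·5 + 4·12 = 58°C ✓; length 17 ✓; longest run = 2 ✓; GC 12/17 = 70.6%, outside 42.1–54.8% ✗ — fails.
Candidate 4 (22 nt, A=3 T=7 G=7 C=5): Tm = 2·10 + 4·12 = 68°C, outside 51–58°C ✗; length 22 ✓; longest run = 2 ✓; GC 12/22 = 54.5% ✓ — fails.
Candidate 5 (15 nt, A=6 T=2 G=3 C=4): Tm = 2·8 + 4·7 = 44°C, outside 51–58°C ✗; length 15, outside 17–22 ✗; longest run = 2 ✓; GC 7/15 = 46.7% ✓ — fails.

Candidate 1 only.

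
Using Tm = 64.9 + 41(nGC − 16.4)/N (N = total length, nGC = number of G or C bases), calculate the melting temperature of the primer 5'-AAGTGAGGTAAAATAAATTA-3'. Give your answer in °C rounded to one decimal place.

39.5°C

Base counts: A=11, T=5, G=4, C=0; G+C = 4, N = 20.
Tm = 64.9 + 41·(4 − 16.4)/20 = 64.9 + -508.40/20 = 39.5°C.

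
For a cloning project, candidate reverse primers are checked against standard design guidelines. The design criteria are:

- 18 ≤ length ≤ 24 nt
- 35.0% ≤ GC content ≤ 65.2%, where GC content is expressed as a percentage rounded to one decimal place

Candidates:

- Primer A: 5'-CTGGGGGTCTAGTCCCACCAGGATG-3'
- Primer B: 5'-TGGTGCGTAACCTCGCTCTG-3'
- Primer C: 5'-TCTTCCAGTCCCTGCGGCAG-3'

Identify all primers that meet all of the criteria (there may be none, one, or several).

Primer A (25 nt, A=4 T=5 G=9 C=7): length 25, outside 18–24 ✗; GC 16/25 = 64.0% ✓ — fails.
Primer B (20 nt, A=2 T=6 G=6 C=6): length 20 ✓; GC 12/20 = 60.0% ✓ — passes.
Primer C (20 nt, A=2 T=5 G=5 C=8): length 20 ✓; GC 13/20 = 65.0% ✓ — passes.

Primer B and Primer C.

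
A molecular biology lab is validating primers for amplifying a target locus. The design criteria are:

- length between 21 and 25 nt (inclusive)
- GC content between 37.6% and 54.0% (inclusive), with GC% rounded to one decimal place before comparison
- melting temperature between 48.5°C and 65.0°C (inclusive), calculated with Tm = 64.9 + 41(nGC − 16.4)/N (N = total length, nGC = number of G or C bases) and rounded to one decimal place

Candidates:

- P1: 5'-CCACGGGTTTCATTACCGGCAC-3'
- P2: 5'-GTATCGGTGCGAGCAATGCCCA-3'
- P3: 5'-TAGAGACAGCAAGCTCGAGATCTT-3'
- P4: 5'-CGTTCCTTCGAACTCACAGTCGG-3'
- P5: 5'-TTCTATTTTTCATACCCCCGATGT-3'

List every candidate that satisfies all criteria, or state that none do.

P3 only.

P1 (22 nt, A=4 T=5 G=5 C=8): length 22 ✓; GC 13/22 = 59.1%, outside 37.6–54.0% ✗; Tm = 64.9 + 41·(13 − 16.4)/22 = 58.6°C ✓ — fails.
P2 (22 nt, A=5 T=4 G=7 C=6): length 22 ✓; GC 13/22 = 59.1%, outside 37.6–54.0% ✗; Tm = 64.9 + 41·(13 − 16.4)/22 = 58.6°C ✓ — fails.
P3 (24 nt, A=8 T=5 G=6 C=5): length 24 ✓; GC 11/24 = 45.8% ✓; Tm = 64.9 + 41·(11 − 16.4)/24 = 55.7°C ✓ — passes.
P4 (23 nt, A=4 T=6 G=5 C=8): length 23 ✓; GC 13/23 = 56.5%, outside 37.6–54.0% ✗; Tm = 64.9 + 41·(13 − 16.4)/23 = 58.8°C ✓ — fails.
P5 (24 nt, A=4 T=11 G=2 C=7): length 24 ✓; GC 9/24 = 37.5%, outside 37.6–54.0% ✗; Tm = 64.9 + 41·(9 − 16.4)/24 = 52.3°C ✓ — fails.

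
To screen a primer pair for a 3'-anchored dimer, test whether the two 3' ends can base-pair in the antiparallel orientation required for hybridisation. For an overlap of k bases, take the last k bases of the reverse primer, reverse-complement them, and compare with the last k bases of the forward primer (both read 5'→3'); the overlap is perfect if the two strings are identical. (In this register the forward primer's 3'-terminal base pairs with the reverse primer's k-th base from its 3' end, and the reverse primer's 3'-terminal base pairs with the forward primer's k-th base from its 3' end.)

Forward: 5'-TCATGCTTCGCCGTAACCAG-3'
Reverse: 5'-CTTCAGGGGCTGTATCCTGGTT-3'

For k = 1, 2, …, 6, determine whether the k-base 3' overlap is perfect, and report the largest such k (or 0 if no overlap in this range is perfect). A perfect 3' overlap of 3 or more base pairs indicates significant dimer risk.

Longest perfect overlap: 6 complementary base pairs; significant dimer risk (threshold 3).

Last 6 bases (5'→3') — forward …AACCAG, reverse …CTGGTT.
Reverse complement of the reverse primer's last 6 bases: AACCAG; its first k bases are the reverse complement of the reverse primer's last k bases, so a perfect k-base overlap needs the forward primer's last k bases to equal them.
Comparing (forward last k vs required): k=1: G vs A ✗; k=2: AG vs AA ✗; k=3: CAG vs AAC ✗; k=4: CCAG vs AACC ✗; k=5: ACCAG vs AACCA ✗; k=6: AACCAG vs AACCAG ✓.
Only k = 6 is perfect, so the longest perfect 3' overlap is 6.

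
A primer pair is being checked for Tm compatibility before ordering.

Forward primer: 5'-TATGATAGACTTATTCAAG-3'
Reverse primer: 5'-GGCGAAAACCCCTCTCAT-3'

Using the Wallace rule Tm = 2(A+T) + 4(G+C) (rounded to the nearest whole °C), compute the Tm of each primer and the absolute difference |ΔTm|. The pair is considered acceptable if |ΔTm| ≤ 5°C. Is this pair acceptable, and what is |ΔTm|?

Forward: A=7 T=7 G=3 C=2 → Tm = 2·14 + 4·5 = 48°C.
Reverse: A=5 T=3 G=3 C=7 → Tm = 2·8 + 4·10 = 56°C.
|ΔTm| = |48 − 56| = 8°C, > 5°C.

|ΔTm| = 8°C; the pair is not acceptable.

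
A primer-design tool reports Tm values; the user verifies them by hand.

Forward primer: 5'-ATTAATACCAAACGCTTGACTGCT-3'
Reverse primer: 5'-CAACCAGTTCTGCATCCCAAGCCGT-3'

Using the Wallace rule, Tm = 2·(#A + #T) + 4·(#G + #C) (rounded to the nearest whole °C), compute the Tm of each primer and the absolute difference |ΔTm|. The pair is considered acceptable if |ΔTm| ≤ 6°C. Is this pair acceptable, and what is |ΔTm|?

Forward: A=8 T=7 G=3 C=6 → Tm = 2·15 + 4·9 = 66°C.
Reverse: A=6 T=5 G=4 C=10 → Tm = 2·11 + 4·14 = 78°C.
|ΔTm| = |66 − 78| = 12°C, > 6°C.

|ΔTm| = 12°C; the pair is not acceptable.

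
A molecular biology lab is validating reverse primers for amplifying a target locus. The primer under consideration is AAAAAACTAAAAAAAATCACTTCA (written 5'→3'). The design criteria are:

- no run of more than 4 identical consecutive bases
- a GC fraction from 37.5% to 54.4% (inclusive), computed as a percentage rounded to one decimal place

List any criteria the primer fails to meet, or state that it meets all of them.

Base counts: A=16, T=4, G=0, C=4 (length 24).
homopolymer run: longest run = 8, exceeds 4 ✗
GC content: GC 4/24 = 16.7%, outside 37.5–54.4% ✗

Fails: homopolymer run, GC content.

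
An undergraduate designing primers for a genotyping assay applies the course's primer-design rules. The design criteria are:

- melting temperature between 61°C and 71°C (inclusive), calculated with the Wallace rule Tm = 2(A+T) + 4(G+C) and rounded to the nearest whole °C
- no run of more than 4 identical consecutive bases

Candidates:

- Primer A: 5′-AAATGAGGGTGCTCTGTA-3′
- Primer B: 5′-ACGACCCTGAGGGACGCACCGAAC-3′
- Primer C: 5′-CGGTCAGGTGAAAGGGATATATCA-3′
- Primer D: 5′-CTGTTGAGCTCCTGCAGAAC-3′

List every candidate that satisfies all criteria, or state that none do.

Primer C and Primer D.

Primer A (18 nt, A=5 T=5 G=6 C=2): Tm = 2·10 + 4·8 = 52°C, outside 61–71°C ✗; longest run = 3 ✓ — fails.
Primer B (24 nt, A=7 T=1 G=7 C=9): Tm = 2·8 + 4·16 = 80°C, outside 61–71°C ✗; longest run = 3 ✓ — fails.
Primer C (24 nt, A=8 T=5 G=8 C=3): Tm = 2·13 + 4·11 = 70°C ✓; longest run = 3 ✓ — passes.
Primer D (20 nt, A=4 T=5 G=5 C=6): Tm = 2·9 + 4·11 = 62°C ✓; longest run = 2 ✓ — passes.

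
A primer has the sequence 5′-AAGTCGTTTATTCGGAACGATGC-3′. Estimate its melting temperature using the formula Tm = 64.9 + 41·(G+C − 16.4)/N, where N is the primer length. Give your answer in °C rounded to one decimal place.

53.5°C

Base counts: A=6, T=7, G=6, C=4; G+C = 10, N = 23.
Tm = 64.9 + 41·(10 − 16.4)/23 = 64.9 + -262.40/23 = 53.5°C.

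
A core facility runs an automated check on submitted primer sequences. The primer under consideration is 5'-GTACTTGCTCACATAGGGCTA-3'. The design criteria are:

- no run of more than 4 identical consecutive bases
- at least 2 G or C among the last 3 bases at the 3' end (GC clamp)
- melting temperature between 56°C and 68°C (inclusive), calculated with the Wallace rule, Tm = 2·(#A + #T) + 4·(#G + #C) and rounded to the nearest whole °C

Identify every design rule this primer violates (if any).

Fails: GC clamp.

Base counts: A=5, T=6, G=5, C=5 (length 21).
homopolymer run: longest run = 3 ✓
GC clamp: 3' end CTA has 1 G/C, need ≥2 ✗
Tm: Tm = 2·11 + 4·10 = 62°C ✓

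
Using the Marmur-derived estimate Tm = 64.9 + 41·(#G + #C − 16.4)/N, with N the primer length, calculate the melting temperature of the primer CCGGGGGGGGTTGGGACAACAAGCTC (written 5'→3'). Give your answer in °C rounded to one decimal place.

67.4°C

Base counts: A=5, T=3, G=12, C=6; G+C = 18, N = 26.
Tm = 64.9 + 41·(18 − 16.4)/26 = 64.9 + 65.60/26 = 67.4°C.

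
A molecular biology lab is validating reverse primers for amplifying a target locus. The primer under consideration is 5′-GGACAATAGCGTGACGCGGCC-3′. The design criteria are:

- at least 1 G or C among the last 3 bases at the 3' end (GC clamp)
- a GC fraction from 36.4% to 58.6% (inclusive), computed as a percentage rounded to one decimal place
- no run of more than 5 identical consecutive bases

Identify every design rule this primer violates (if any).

Base counts: A=5, T=2, G=8, C=6 (length 21).
GC clamp: 3' end GCC has 3 G/C ✓
GC content: GC 14/21 = 66.7%, outside 36.4–58.6% ✗
homopolymer run: longest run = 2 ✓

Fails: GC content.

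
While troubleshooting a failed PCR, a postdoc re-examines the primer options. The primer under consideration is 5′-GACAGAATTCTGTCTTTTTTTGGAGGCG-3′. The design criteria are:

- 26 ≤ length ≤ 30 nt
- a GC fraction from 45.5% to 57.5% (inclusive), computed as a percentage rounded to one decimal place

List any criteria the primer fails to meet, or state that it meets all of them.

Fails: GC content.

Base counts: A=5, T=11, G=8, C=4 (length 28).
length: length 28 ✓
GC content: GC 12/28 = 42.9%, outside 45.5–57.5% ✗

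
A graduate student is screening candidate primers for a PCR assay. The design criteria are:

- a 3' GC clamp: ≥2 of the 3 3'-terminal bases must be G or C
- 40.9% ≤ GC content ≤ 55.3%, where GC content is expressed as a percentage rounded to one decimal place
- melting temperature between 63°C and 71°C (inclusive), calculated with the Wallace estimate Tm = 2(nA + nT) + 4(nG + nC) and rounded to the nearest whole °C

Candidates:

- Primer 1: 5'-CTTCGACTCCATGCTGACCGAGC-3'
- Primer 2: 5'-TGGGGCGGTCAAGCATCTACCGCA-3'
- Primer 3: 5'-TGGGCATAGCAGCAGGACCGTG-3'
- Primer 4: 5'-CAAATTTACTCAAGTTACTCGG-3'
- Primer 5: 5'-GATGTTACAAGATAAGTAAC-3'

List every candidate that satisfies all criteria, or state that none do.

None of the candidates satisfy all criteria.

Primer 1 (23 nt, A=4 T=5 G=5 C=9): 3' end AGC has 2 G/C ✓; GC 14/23 = 60.9%, outside 40.9–55.3% ✗; Tm = 2·9 + 4·14 = 74°C, outside 63–71°C ✗ — fails.
Primer 2 (24 nt, A=5 T=4 G=8 C=7): 3' end GCA has 2 G/C ✓; GC 15/24 = 62.5%, outside 40.9–55.3% ✗; Tm = 2·9 + 4·15 = 78°C, outside 63–71°C ✗ — fails.
Primer 3 (22 nt, A=5 T=3 G=9 C=5): 3' end GTG has 2 G/C ✓; GC 14/22 = 63.6%, outside 40.9–55.3% ✗; Tm = 2·8 + 4·14 = 72°C, outside 63–71°C ✗ — fails.
Primer 4 (22 nt, A=7 T=7 G=3 C=5): 3' end CGG has 3 G/C ✓; GC 8/22 = 36.4%, outside 40.9–55.3% ✗; Tm = 2·14 + 4·8 = 60°C, outside 63–71°C ✗ — fails.
Primer 5 (20 nt, A=9 T=5 G=4 C=2): 3' end AAC has 1 G/C, need ≥2 ✗; GC 6/20 = 30.0%, outside 40.9–55.3% ✗; Tm = 2·14 + 4·6 = 52°C, outside 63–71°C ✗ — fails.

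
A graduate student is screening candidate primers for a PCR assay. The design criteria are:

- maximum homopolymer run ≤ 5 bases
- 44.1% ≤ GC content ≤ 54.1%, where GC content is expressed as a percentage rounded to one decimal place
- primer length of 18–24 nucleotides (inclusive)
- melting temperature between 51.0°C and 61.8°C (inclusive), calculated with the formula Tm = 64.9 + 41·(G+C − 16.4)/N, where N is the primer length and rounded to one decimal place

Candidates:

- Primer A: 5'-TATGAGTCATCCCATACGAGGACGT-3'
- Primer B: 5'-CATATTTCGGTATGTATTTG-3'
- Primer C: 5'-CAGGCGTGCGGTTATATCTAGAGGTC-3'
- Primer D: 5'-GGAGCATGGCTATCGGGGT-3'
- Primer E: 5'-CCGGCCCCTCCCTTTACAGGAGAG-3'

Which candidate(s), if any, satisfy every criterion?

None of the candidates satisfy all criteria.

Primer A (25 nt, A=7 T=6 G=6 C=6): longest run = 3 ✓; GC 12/25 = 48.0% ✓; length 25, outside 18–24 ✗; Tm = 64.9 + 41·(12 − 16.4)/25 = 57.7°C ✓ — fails.
Primer B (20 nt, A=4 T=10 G=4 C=2): longest run = 3 ✓; GC 6/20 = 30.0%, outside 44.1–54.1% ✗; length 20 ✓; Tm = 64.9 + 41·(6 − 16.4)/20 = 43.6°C, outside 51.0–61.8°C ✗ — fails.
Primer C (26 nt, A=5 T=7 G=9 C=5): longest run = 2 ✓; GC 14/26 = 53.8% ✓; length 26, outside 18–24 ✗; Tm = 64.9 + 41·(14 − 16.4)/26 = 61.1°C ✓ — fails.
Primer D (19 nt, A=3 T=4 G=9 C=3): longest run = 4 ✓; GC 12/19 = 63.2%, outside 44.1–54.1% ✗; length 19 ✓; Tm = 64.9 + 41·(12 − 16.4)/19 = 55.4°C ✓ — fails.
Primer E (24 nt, A=4 T=4 G=6 C=10): longest run = 4 ✓; GC 16/24 = 66.7%, outside 44.1–54.1% ✗; length 24 ✓; Tm = 64.9 + 41·(16 − 16.4)/24 = 64.2°C, outside 51.0–61.8°C ✗ — fails.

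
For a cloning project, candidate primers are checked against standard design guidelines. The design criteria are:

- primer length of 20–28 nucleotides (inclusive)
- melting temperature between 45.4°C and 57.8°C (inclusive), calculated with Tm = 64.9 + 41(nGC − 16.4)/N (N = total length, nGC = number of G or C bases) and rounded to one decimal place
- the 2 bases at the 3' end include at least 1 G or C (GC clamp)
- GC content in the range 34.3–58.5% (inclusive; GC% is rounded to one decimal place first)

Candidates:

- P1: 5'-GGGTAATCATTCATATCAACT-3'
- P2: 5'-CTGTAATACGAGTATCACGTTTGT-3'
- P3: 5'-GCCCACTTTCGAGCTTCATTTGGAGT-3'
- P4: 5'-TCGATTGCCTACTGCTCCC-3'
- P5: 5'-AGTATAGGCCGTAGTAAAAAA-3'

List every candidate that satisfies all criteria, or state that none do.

P2 only.

P1 (21 nt, A=7 T=7 G=3 C=4): length 21 ✓; Tm = 64.9 + 41·(7 − 16.4)/21 = 46.5°C ✓; 3' end CT has 1 G/C ✓; GC 7/21 = 33.3%, outside 34.3–58.5% ✗ — fails.
P2 (24 nt, A=6 T=9 G=5 C=4): length 24 ✓; Tm = 64.9 + 41·(9 − 16.4)/24 = 52.3°C ✓; 3' end GT has 1 G/C ✓; GC 9/24 = 37.5% ✓ — passes.
P3 (26 nt, A=4 T=9 G=6 C=7): length 26 ✓; Tm = 64.9 + 41·(13 − 16.4)/26 = 59.5°C, outside 45.4–57.8°C ✗; 3' end GT has 1 G/C ✓; GC 13/26 = 50.0% ✓ — fails.
P4 (19 nt, A=2 T=6 G=3 C=8): length 19, outside 20–28 ✗; Tm = 64.9 + 41·(11 − 16.4)/19 = 53.2°C ✓; 3' end CC has 2 G/C ✓; GC 11/19 = 57.9% ✓ — fails.
P5 (21 nt, A=10 T=4 G=5 C=2): length 21 ✓; Tm = 64.9 + 41·(7 − 16.4)/21 = 46.5°C ✓; 3' end AA has 0 G/C, need ≥1 ✗; GC 7/21 = 33.3%, outside 34.3–58.5% ✗ — fails.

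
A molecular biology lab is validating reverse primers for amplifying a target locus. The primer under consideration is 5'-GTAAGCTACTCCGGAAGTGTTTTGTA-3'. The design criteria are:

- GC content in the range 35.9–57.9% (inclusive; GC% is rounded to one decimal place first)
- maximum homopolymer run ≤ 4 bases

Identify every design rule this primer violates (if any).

Meets all criteria.

Base counts: A=6, T=9, G=7, C=4 (length 26).
GC content: GC 11/26 = 42.3% ✓
homopolymer run: longest run = 4 ✓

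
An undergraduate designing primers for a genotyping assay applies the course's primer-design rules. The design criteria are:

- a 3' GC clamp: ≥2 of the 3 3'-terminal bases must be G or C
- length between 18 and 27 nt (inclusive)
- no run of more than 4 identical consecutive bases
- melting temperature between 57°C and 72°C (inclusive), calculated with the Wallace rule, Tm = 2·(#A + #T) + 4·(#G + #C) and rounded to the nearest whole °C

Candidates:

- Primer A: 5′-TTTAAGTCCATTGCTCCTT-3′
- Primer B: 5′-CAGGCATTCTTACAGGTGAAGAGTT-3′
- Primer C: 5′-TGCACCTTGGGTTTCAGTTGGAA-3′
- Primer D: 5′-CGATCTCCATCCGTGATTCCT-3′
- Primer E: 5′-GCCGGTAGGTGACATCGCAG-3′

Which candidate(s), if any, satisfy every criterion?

Primer A (19 nt, A=3 T=9 G=2 C=5): 3' end CTT has 1 G/C, need ≥2 ✗; length 19 ✓; longest run = 3 ✓; Tm = 2·12 + 4·7 = 52°C, outside 57–72°C ✗ — fails.
Primer B (25 nt, A=7 T=7 G=7 C=4): 3' end GTT has 1 G/C, need ≥2 ✗; length 25 ✓; longest run = 2 ✓; Tm = 2·14 + 4·11 = 72°C ✓ — fails.
Primer C (23 nt, A=4 T=8 G=7 C=4): 3' end GAA has 1 G/C, need ≥2 ✗; length 23 ✓; longest run = 3 ✓; Tm = 2·12 + 4·11 = 68°C ✓ — fails.
Primer D (21 nt, A=3 T=7 G=3 C=8): 3' end CCT has 2 G/C ✓; length 21 ✓; longest run = 2 ✓; Tm = 2·10 + 4·11 = 64°C ✓ — passes.
Primer E (20 nt, A=4 T=3 G=8 C=5): 3' end CAG has 2 G/C ✓; length 20 ✓; longest run = 2 ✓; Tm = 2·7 + 4·13 = 66°C ✓ — passes.

Primer D and Primer E.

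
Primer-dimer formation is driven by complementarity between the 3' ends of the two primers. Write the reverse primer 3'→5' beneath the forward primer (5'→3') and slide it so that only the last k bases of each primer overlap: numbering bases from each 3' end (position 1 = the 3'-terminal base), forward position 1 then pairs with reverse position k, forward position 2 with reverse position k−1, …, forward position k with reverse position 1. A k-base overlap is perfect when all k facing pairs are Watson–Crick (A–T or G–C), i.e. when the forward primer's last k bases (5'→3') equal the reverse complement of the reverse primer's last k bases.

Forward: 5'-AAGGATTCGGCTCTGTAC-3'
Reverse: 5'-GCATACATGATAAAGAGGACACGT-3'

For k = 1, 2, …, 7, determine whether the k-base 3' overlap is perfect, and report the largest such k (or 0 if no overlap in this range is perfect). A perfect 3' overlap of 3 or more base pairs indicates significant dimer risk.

Longest perfect overlap: 2 complementary base pairs; below the dimer-risk threshold (threshold 3).

Last 7 bases (5'→3') — forward …TCTGTAC, reverse …GACACGT.
Reverse complement of the reverse primer's last 7 bases: ACGTGTC; its first k bases are the reverse complement of the reverse primer's last k bases, so a perfect k-base overlap needs the forward primer's last k bases to equal them.
Comparing (forward last k vs required): k=1: C vs A ✗; k=2: AC vs AC ✓; k=3: TAC vs ACG ✗; k=4: GTAC vs ACGT ✗; k=5: TGTAC vs ACGTG ✗; k=6: CTGTAC vs ACGTGT ✗; k=7: TCTGTAC vs ACGTGTC ✗.
Only k = 2 is perfect, so the longest perfect 3' overlap is 2.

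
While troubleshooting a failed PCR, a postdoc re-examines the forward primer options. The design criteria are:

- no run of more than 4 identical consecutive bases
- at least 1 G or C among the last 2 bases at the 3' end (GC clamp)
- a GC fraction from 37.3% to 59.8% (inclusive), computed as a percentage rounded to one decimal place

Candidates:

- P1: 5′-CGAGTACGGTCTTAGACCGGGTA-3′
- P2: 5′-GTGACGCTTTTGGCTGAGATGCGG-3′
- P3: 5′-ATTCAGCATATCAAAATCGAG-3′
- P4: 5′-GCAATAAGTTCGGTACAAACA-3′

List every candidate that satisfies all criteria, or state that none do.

P2 and P4.

P1 (23 nt, A=5 T=5 G=8 C=5): longest run = 3 ✓; 3' end TA has 0 G/C, need ≥1 ✗; GC 13/23 = 56.5% ✓ — fails.
P2 (24 nt, A=3 T=7 G=10 C=4): longest run = 4 ✓; 3' end GG has 2 G/C ✓; GC 14/24 = 58.3% ✓ — passes.
P3 (21 nt, A=9 T=5 G=3 C=4): longest run = 4 ✓; 3' end AG has 1 G/C ✓; GC 7/21 = 33.3%, outside 37.3–59.8% ✗ — fails.
P4 (21 nt, A=9 T=4 G=4 C=4): longest run = 3 ✓; 3' end CA has 1 G/C ✓; GC 8/21 = 38.1% ✓ — passes.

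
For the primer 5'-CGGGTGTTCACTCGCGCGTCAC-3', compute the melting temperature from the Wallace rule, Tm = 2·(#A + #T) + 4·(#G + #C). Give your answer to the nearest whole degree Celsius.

Base counts: A=2, T=5, G=7, C=8 (length 22).
Tm = 2·(2+5) + 4·(7+8) = 2·7 + 4·15 = 14 + 60 = 74°C.

74°C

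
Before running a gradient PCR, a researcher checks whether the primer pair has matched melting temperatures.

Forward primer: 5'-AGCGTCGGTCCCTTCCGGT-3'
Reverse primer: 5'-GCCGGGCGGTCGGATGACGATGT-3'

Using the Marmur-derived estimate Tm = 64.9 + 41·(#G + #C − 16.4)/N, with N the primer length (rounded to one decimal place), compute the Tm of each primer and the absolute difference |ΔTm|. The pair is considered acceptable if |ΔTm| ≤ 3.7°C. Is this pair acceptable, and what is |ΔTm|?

Forward: G+C = 13, N = 19 → Tm = 64.9 + 41·(13 − 16.4)/19 = 57.6°C.
Reverse: G+C = 16, N = 23 → Tm = 64.9 + 41·(16 − 16.4)/23 = 64.2°C.
|ΔTm| = |57.6 − 64.2| = 6.6°C, > 3.7°C.

|ΔTm| = 6.6°C; the pair is not acceptable.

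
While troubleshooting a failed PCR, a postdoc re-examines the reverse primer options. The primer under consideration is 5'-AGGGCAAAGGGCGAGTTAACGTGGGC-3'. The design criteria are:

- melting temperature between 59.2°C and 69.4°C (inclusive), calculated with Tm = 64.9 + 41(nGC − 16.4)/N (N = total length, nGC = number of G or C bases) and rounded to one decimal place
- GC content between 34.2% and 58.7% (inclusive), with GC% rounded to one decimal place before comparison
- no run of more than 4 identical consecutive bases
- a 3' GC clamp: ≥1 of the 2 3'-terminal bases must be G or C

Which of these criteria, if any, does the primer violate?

Fails: GC content.

Base counts: A=7, T=3, G=12, C=4 (length 26).
Tm: Tm = 64.9 + 41·(16 − 16.4)/26 = 64.3°C ✓
GC content: GC 16/26 = 61.5%, outside 34.2–58.7% ✗
homopolymer run: longest run = 3 ✓
GC clamp: 3' end GC has 2 G/C ✓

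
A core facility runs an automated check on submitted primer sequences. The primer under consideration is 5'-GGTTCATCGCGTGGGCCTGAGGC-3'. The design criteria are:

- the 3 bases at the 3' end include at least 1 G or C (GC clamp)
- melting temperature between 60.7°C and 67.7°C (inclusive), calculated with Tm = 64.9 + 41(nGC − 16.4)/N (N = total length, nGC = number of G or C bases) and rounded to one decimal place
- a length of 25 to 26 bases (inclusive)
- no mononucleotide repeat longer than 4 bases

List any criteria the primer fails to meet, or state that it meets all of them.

Fails: length.

Base counts: A=2, T=5, G=10, C=6 (length 23).
GC clamp: 3' end GGC has 3 G/C ✓
Tm: Tm = 64.9 + 41·(16 − 16.4)/23 = 64.2°C ✓
length: length 23, outside 25–26 ✗
homopolymer run: longest run = 3 ✓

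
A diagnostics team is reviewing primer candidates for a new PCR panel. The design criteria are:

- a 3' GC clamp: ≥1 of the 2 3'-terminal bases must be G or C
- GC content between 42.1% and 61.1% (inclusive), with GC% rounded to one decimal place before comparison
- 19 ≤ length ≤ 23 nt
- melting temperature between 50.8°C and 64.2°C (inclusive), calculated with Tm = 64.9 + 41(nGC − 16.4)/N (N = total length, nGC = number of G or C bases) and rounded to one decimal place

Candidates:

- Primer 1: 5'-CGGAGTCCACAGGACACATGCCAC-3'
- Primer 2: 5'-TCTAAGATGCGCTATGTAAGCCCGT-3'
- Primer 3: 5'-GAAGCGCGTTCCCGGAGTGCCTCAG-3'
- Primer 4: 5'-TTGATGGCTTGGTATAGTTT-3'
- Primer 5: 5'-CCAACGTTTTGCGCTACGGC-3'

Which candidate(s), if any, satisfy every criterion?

Primer 1 (24 nt, A=7 T=2 G=6 C=9): 3' end AC has 1 G/C ✓; GC 15/24 = 62.5%, outside 42.1–61.1% ✗; length 24, outside 19–23 ✗; Tm = 64.9 + 41·(15 − 16.4)/24 = 62.5°C ✓ — fails.
Primer 2 (25 nt, A=6 T=7 G=6 C=6): 3' end GT has 1 G/C ✓; GC 12/25 = 48.0% ✓; length 25, outside 19–23 ✗; Tm = 64.9 + 41·(12 − 16.4)/25 = 57.7°C ✓ — fails.
Primer 3 (25 nt, A=4 T=4 G=9 C=8): 3' end AG has 1 G/C ✓; GC 17/25 = 68.0%, outside 42.1–61.1% ✗; length 25, outside 19–23 ✗; Tm = 64.9 + 41·(17 − 16.4)/25 = 65.9°C, outside 50.8–64.2°C ✗ — fails.
Primer 4 (20 nt, A=3 T=10 G=6 C=1): 3' end TT has 0 G/C, need ≥1 ✗; GC 7/20 = 35.0%, outside 42.1–61.1% ✗; length 20 ✓; Tm = 64.9 + 41·(7 − 16.4)/20 = 45.6°C, outside 50.8–64.2°C ✗ — fails.
Primer 5 (20 nt, A=3 T=5 G=5 C=7): 3' end GC has 2 G/C ✓; GC 12/20 = 60.0% ✓; length 20 ✓; Tm = 64.9 + 41·(12 − 16.4)/20 = 55.9°C ✓ — passes.

Primer 5 only.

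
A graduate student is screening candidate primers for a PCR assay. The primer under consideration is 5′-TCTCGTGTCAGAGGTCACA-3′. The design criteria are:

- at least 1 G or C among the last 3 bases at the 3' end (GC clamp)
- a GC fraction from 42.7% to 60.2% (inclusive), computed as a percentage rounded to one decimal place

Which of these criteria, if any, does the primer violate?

Base counts: A=4, T=5, G=5, C=5 (length 19).
GC clamp: 3' end ACA has 1 G/C ✓
GC content: GC 10/19 = 52.6% ✓

Meets all criteria.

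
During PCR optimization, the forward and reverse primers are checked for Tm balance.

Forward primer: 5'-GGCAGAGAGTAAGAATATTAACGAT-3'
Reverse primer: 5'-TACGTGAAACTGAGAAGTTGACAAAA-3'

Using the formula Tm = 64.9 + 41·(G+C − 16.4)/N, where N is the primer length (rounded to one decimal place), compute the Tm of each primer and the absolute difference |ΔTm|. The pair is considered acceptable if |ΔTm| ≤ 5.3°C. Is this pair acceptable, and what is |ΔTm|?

Forward: G+C = 9, N = 25 → Tm = 64.9 + 41·(9 − 16.4)/25 = 52.8°C.
Reverse: G+C = 9, N = 26 → Tm = 64.9 + 41·(9 − 16.4)/26 = 53.2°C.
|ΔTm| = |52.8 − 53.2| = 0.4°C, ≤ 5.3°C.

|ΔTm| = 0.4°C; the pair is acceptable.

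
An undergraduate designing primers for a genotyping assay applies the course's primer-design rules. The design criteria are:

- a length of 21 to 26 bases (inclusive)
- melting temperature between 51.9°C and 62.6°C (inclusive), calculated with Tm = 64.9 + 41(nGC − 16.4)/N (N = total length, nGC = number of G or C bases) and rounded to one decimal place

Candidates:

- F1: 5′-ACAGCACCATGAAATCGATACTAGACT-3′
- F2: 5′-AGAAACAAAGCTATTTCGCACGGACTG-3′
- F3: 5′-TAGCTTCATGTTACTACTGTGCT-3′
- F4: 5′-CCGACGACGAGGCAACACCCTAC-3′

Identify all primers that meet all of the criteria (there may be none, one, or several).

F4 only.

F1 (27 nt, A=11 T=5 G=4 C=7): length 27, outside 21–26 ✗; Tm = 64.9 + 41·(11 − 16.4)/27 = 56.7°C ✓ — fails.
F2 (27 nt, A=10 T=5 G=6 C=6): length 27, outside 21–26 ✗; Tm = 64.9 + 41·(12 − 16.4)/27 = 58.2°C ✓ — fails.
F3 (23 nt, A=4 T=10 G=4 C=5): length 23 ✓; Tm = 64.9 + 41·(9 − 16.4)/23 = 51.7°C, outside 51.9–62.6°C ✗ — fails.
F4 (23 nt, A=7 T=1 G=5 C=10): length 23 ✓; Tm = 64.9 + 41·(15 − 16.4)/23 = 62.4°C ✓ — passes.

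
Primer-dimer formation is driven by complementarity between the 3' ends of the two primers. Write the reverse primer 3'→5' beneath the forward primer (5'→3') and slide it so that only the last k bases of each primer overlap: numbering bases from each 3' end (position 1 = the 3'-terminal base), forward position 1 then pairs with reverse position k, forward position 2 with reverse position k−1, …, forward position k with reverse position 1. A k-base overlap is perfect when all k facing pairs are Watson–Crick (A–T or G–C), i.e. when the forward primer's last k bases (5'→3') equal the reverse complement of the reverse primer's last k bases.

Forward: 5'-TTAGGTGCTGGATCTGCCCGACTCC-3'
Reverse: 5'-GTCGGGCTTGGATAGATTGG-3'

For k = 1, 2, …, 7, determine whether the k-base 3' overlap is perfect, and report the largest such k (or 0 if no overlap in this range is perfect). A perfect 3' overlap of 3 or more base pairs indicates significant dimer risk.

Longest perfect overlap: 2 complementary base pairs; below the dimer-risk threshold (threshold 3).

Last 7 bases (5'→3') — forward …CGACTCC, reverse …AGATTGG.
Reverse complement of the reverse primer's last 7 bases: CCAATCT; its first k bases are the reverse complement of the reverse primer's last k bases, so a perfect k-base overlap needs the forward primer's last k bases to equal them.
Comparing (forward last k vs required): k=1: C vs C ✓; k=2: CC vs CC ✓; k=3: TCC vs CCA ✗; k=4: CTCC vs CCAA ✗; k=5: ACTCC vs CCAAT ✗; k=6: GACTCC vs CCAATC ✗; k=7: CGACTCC vs CCAATCT ✗.
Perfect overlaps at k = 1, 2; the largest is 2.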